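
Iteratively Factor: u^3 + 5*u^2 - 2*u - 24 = (u + 4)*(u^2 + u - 6) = (u + 3)*(u + 4)*(u - 2)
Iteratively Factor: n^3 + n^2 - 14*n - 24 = (n + 2)*(n^2 - n - 12) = (n + 2)*(n + 3)*(n - 4)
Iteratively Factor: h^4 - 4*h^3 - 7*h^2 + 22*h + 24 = (h + 2)*(h^3 - 6*h^2 + 5*h + 12) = (h - 4)*(h + 2)*(h^2 - 2*h - 3) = (h - 4)*(h + 1)*(h + 2)*(h - 3)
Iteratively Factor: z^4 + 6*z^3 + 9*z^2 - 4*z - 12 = (z + 2)*(z^3 + 4*z^2 + z - 6) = (z - 1)*(z + 2)*(z^2 + 5*z + 6) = (z - 1)*(z + 2)*(z + 3)*(z + 2)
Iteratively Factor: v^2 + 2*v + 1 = (v + 1)*(v + 1)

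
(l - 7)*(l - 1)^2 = l^3 - 9*l^2 + 15*l - 7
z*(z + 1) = z^2 + z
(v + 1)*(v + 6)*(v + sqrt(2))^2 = v^4 + 2*sqrt(2)*v^3 + 7*v^3 + 8*v^2 + 14*sqrt(2)*v^2 + 14*v + 12*sqrt(2)*v + 12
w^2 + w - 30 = (w - 5)*(w + 6)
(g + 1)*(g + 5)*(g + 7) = g^3 + 13*g^2 + 47*g + 35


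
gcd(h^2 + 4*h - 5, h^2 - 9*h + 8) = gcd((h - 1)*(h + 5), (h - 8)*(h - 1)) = h - 1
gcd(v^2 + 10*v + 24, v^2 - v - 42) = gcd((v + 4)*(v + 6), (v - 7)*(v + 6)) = v + 6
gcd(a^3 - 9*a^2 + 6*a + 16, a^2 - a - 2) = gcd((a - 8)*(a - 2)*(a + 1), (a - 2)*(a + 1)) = a^2 - a - 2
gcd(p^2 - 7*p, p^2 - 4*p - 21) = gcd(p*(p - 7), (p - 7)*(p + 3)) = p - 7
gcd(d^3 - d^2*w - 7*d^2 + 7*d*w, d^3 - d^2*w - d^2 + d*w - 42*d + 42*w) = -d^2 + d*w + 7*d - 7*w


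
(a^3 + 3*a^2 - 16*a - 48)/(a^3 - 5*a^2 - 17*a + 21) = (a^2 - 16)/(a^2 - 8*a + 7)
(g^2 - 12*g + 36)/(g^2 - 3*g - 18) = (g - 6)/(g + 3)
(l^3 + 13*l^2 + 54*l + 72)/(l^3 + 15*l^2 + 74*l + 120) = (l + 3)/(l + 5)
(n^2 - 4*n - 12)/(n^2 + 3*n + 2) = (n - 6)/(n + 1)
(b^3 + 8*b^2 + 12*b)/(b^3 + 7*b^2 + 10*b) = (b + 6)/(b + 5)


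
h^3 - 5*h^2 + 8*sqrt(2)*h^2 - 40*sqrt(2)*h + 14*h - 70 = (h - 5)*(h + sqrt(2))*(h + 7*sqrt(2))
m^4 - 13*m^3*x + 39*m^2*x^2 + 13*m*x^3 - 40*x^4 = (m - 8*x)*(m - 5*x)*(m - x)*(m + x)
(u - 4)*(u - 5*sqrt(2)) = u^2 - 5*sqrt(2)*u - 4*u + 20*sqrt(2)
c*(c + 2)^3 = c^4 + 6*c^3 + 12*c^2 + 8*c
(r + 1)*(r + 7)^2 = r^3 + 15*r^2 + 63*r + 49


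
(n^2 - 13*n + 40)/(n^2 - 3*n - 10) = (n - 8)/(n + 2)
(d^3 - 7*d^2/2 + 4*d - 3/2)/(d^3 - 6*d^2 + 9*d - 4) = (d - 3/2)/(d - 4)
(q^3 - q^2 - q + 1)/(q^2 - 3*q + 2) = (q^2 - 1)/(q - 2)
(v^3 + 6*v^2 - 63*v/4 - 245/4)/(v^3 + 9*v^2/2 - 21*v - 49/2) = (v + 5/2)/(v + 1)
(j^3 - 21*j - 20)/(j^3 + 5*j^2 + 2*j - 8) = (j^2 - 4*j - 5)/(j^2 + j - 2)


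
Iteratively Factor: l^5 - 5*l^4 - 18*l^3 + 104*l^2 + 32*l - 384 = (l - 3)*(l^4 - 2*l^3 - 24*l^2 + 32*l + 128) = (l - 3)*(l + 4)*(l^3 - 6*l^2 + 32) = (l - 4)*(l - 3)*(l + 4)*(l^2 - 2*l - 8) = (l - 4)^2*(l - 3)*(l + 4)*(l + 2)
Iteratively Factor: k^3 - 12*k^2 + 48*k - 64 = (k - 4)*(k^2 - 8*k + 16) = (k - 4)^2*(k - 4)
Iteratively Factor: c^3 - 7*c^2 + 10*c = (c - 2)*(c^2 - 5*c) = c*(c - 2)*(c - 5)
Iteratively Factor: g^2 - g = (g - 1)*(g)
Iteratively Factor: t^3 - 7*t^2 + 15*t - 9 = (t - 3)*(t^2 - 4*t + 3) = (t - 3)*(t - 1)*(t - 3)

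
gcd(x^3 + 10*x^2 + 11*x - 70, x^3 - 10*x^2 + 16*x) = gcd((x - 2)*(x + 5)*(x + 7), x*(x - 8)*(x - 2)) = x - 2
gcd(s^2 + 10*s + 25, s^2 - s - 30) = s + 5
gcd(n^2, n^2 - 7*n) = n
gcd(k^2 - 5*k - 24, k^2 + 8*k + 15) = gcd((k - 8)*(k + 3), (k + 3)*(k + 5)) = k + 3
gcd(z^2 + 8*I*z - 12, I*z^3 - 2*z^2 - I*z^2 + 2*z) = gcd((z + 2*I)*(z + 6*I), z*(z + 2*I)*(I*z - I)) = z + 2*I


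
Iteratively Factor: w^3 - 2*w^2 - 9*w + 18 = (w + 3)*(w^2 - 5*w + 6) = (w - 2)*(w + 3)*(w - 3)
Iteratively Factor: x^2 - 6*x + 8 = (x - 4)*(x - 2)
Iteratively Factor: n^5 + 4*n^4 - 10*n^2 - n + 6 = (n + 1)*(n^4 + 3*n^3 - 3*n^2 - 7*n + 6) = (n + 1)*(n + 3)*(n^3 - 3*n + 2) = (n + 1)*(n + 2)*(n + 3)*(n^2 - 2*n + 1) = (n - 1)*(n + 1)*(n + 2)*(n + 3)*(n - 1)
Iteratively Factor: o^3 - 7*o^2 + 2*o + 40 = (o + 2)*(o^2 - 9*o + 20) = (o - 5)*(o + 2)*(o - 4)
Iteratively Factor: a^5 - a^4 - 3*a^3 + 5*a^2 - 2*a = (a)*(a^4 - a^3 - 3*a^2 + 5*a - 2) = a*(a - 1)*(a^3 - 3*a + 2) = a*(a - 1)*(a + 2)*(a^2 - 2*a + 1) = a*(a - 1)^2*(a + 2)*(a - 1)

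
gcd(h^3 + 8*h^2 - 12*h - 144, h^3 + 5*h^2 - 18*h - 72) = h^2 + 2*h - 24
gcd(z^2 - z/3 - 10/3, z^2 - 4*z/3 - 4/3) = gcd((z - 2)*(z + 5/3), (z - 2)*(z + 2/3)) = z - 2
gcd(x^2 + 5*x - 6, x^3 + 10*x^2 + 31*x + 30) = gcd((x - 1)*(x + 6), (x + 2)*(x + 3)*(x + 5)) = 1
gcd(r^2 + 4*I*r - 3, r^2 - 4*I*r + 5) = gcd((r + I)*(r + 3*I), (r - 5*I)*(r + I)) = r + I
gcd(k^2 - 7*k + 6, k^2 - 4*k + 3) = k - 1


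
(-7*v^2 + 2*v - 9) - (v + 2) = -7*v^2 + v - 11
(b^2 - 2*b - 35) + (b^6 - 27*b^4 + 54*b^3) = b^6 - 27*b^4 + 54*b^3 + b^2 - 2*b - 35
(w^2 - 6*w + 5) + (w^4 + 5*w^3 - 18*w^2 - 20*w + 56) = w^4 + 5*w^3 - 17*w^2 - 26*w + 61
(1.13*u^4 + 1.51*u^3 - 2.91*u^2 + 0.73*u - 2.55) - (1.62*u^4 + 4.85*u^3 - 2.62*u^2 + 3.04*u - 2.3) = -0.49*u^4 - 3.34*u^3 - 0.29*u^2 - 2.31*u - 0.25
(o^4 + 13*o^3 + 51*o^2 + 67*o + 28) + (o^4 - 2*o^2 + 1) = 2*o^4 + 13*o^3 + 49*o^2 + 67*o + 29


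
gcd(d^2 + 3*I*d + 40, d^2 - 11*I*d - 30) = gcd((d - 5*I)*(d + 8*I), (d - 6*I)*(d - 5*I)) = d - 5*I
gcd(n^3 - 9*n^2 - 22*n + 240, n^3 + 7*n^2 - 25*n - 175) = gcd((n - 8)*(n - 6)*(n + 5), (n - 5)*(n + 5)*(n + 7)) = n + 5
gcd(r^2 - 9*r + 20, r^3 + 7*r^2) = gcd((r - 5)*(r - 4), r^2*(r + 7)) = 1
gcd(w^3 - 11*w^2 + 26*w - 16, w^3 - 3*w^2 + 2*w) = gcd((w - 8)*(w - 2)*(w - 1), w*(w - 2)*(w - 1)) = w^2 - 3*w + 2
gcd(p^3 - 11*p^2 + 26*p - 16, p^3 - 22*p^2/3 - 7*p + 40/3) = p^2 - 9*p + 8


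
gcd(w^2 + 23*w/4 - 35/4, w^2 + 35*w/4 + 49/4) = w + 7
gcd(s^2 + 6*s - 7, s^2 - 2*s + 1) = s - 1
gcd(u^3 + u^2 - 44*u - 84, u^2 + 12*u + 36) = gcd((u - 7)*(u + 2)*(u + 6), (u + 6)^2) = u + 6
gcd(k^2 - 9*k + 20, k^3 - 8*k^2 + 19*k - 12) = k - 4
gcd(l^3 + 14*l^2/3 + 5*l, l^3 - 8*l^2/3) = l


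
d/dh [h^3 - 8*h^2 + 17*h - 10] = 3*h^2 - 16*h + 17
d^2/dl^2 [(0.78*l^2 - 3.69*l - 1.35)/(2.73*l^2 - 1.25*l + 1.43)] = (-49.678902*l^3 - 78.638742*l^2 + 114.073596*l - 3.679926)/(20.346417*l^6 - 27.948375*l^5 + 44.769816*l^4 - 31.232375*l^3 + 23.450856*l^2 - 7.668375*l + 2.924207)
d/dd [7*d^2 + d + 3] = 14*d + 1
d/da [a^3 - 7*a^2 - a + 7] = 3*a^2 - 14*a - 1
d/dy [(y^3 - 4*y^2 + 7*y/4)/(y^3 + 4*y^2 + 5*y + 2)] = (16*y^3 - 3*y^2 - 39*y + 7)/(2*(y^5 + 7*y^4 + 19*y^3 + 25*y^2 + 16*y + 4))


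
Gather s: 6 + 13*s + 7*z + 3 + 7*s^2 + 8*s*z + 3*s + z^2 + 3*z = 7*s^2 + s*(8*z + 16) + z^2 + 10*z + 9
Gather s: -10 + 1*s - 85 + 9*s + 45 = 10*s - 50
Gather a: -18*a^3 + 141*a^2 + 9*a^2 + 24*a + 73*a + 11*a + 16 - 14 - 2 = -18*a^3 + 150*a^2 + 108*a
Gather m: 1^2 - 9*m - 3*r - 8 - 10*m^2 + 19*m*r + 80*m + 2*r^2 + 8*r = -10*m^2 + m*(19*r + 71) + 2*r^2 + 5*r - 7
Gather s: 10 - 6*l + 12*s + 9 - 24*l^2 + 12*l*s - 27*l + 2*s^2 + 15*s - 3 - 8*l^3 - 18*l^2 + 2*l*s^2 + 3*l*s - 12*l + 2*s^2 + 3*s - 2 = -8*l^3 - 42*l^2 - 45*l + s^2*(2*l + 4) + s*(15*l + 30) + 14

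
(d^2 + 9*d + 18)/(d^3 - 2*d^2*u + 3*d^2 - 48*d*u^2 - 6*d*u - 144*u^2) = (-d - 6)/(-d^2 + 2*d*u + 48*u^2)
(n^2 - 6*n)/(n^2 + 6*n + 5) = n*(n - 6)/(n^2 + 6*n + 5)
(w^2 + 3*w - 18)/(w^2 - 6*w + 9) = (w + 6)/(w - 3)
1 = 1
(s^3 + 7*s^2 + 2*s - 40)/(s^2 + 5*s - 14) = (s^2 + 9*s + 20)/(s + 7)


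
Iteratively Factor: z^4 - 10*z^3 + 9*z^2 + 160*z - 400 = (z - 5)*(z^3 - 5*z^2 - 16*z + 80) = (z - 5)*(z - 4)*(z^2 - z - 20) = (z - 5)*(z - 4)*(z + 4)*(z - 5)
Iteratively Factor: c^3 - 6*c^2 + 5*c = (c - 5)*(c^2 - c) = c*(c - 5)*(c - 1)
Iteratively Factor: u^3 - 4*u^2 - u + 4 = (u + 1)*(u^2 - 5*u + 4) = (u - 4)*(u + 1)*(u - 1)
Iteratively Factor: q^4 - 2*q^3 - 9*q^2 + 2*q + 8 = (q - 1)*(q^3 - q^2 - 10*q - 8) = (q - 1)*(q + 1)*(q^2 - 2*q - 8) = (q - 4)*(q - 1)*(q + 1)*(q + 2)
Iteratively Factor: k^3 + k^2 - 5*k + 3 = (k - 1)*(k^2 + 2*k - 3) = (k - 1)^2*(k + 3)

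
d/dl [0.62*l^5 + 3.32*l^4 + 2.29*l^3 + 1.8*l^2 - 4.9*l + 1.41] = 3.1*l^4 + 13.28*l^3 + 6.87*l^2 + 3.6*l - 4.9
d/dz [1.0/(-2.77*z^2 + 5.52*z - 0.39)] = (5.54*z - 5.52)/(2.77*z^2 - 5.52*z + 0.39)^2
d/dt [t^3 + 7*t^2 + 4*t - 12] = 3*t^2 + 14*t + 4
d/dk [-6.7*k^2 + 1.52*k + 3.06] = 1.52 - 13.4*k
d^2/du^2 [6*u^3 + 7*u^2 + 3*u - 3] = 36*u + 14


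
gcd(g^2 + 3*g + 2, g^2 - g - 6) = g + 2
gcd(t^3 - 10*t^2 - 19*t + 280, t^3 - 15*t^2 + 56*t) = t^2 - 15*t + 56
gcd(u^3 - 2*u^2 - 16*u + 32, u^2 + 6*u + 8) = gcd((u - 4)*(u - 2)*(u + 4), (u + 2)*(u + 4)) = u + 4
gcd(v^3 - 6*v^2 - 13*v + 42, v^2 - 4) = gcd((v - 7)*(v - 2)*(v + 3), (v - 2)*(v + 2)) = v - 2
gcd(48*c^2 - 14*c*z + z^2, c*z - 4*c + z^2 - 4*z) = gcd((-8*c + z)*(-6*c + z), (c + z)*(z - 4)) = 1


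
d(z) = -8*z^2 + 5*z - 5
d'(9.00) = -139.00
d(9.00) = -608.00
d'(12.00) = -187.00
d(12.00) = -1097.00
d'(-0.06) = 5.96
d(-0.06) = -5.33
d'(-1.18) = 23.88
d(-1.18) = -22.04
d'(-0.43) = 11.88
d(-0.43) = -8.63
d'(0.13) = 2.92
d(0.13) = -4.49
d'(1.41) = -17.56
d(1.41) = -13.85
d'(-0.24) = 8.84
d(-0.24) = -6.66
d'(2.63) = -37.08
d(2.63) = -47.19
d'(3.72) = -54.52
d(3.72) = -97.11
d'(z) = 5 - 16*z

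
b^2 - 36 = (b - 6)*(b + 6)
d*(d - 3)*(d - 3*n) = d^3 - 3*d^2*n - 3*d^2 + 9*d*n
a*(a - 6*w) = a^2 - 6*a*w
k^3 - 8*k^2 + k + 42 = (k - 7)*(k - 3)*(k + 2)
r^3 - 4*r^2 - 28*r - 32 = (r - 8)*(r + 2)^2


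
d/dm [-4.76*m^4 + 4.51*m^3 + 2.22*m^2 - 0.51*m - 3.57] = -19.04*m^3 + 13.53*m^2 + 4.44*m - 0.51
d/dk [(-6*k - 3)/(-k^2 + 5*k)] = 3*(-2*k^2 - 2*k + 5)/(k^2*(k^2 - 10*k + 25))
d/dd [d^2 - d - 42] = 2*d - 1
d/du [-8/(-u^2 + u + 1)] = 8*(1 - 2*u)/(-u^2 + u + 1)^2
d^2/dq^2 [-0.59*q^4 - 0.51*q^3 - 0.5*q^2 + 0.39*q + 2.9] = -7.08*q^2 - 3.06*q - 1.0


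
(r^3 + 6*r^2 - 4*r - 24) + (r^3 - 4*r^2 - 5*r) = 2*r^3 + 2*r^2 - 9*r - 24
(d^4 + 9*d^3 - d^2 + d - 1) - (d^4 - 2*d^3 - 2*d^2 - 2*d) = 11*d^3 + d^2 + 3*d - 1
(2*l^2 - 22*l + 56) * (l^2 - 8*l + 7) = 2*l^4 - 38*l^3 + 246*l^2 - 602*l + 392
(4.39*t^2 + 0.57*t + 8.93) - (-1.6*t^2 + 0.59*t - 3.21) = 5.99*t^2 - 0.02*t + 12.14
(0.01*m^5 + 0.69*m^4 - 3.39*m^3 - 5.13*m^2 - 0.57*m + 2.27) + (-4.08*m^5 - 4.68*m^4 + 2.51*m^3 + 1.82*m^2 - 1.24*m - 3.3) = -4.07*m^5 - 3.99*m^4 - 0.88*m^3 - 3.31*m^2 - 1.81*m - 1.03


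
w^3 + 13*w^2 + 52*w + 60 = (w + 2)*(w + 5)*(w + 6)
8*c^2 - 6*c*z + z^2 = (-4*c + z)*(-2*c + z)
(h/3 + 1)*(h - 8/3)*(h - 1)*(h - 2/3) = h^4/3 - 4*h^3/9 - 71*h^2/27 + 122*h/27 - 16/9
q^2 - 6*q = q*(q - 6)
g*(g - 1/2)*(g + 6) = g^3 + 11*g^2/2 - 3*g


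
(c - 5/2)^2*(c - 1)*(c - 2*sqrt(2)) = c^4 - 6*c^3 - 2*sqrt(2)*c^3 + 45*c^2/4 + 12*sqrt(2)*c^2 - 45*sqrt(2)*c/2 - 25*c/4 + 25*sqrt(2)/2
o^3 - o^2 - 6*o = o*(o - 3)*(o + 2)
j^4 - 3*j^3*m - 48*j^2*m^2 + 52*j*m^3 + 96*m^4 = (j - 8*m)*(j - 2*m)*(j + m)*(j + 6*m)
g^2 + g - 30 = (g - 5)*(g + 6)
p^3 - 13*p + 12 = (p - 3)*(p - 1)*(p + 4)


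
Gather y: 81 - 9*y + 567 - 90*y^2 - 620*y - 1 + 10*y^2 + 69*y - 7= -80*y^2 - 560*y + 640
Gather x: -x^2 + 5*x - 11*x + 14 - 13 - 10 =-x^2 - 6*x - 9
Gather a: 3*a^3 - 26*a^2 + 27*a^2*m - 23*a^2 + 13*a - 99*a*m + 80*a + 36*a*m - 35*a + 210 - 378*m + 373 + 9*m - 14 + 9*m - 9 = 3*a^3 + a^2*(27*m - 49) + a*(58 - 63*m) - 360*m + 560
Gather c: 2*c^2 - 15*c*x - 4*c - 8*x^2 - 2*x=2*c^2 + c*(-15*x - 4) - 8*x^2 - 2*x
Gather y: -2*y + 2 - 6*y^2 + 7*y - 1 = -6*y^2 + 5*y + 1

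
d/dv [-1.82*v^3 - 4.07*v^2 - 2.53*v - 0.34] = -5.46*v^2 - 8.14*v - 2.53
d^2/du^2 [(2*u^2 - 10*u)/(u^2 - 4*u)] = -4/(u^3 - 12*u^2 + 48*u - 64)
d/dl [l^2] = 2*l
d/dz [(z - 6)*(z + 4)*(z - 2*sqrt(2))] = 3*z^2 - 4*sqrt(2)*z - 4*z - 24 + 4*sqrt(2)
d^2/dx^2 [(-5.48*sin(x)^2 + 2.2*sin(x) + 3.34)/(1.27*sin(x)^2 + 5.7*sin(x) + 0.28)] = (1.06581410364015e-14*sin(x)^6 - 43.2181*sin(x)^5 + 164.627904*sin(x)^4 + 44.83358*sin(x)^3 - 54.5214120000001*sin(x)^2 + 145.5338*sin(x) + 206.776128)/(2.048383*sin(x)^6 + 27.58059*sin(x)^5 + 125.141736*sin(x)^4 + 197.35452*sin(x)^3 + 27.590304*sin(x)^2 + 1.34064*sin(x) + 0.021952)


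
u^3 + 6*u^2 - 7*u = u*(u - 1)*(u + 7)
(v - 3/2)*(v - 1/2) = v^2 - 2*v + 3/4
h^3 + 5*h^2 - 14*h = h*(h - 2)*(h + 7)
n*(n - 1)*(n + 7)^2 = n^4 + 13*n^3 + 35*n^2 - 49*n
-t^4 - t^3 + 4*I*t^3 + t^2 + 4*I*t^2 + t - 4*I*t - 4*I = (t + 1)*(t - 4*I)*(-I*t - I)*(-I*t + I)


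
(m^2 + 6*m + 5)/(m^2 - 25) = (m + 1)/(m - 5)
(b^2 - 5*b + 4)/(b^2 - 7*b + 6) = (b - 4)/(b - 6)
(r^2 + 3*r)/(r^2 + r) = (r + 3)/(r + 1)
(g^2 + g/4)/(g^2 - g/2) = (4*g + 1)/(2*(2*g - 1))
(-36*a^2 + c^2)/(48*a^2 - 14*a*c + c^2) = (-6*a - c)/(8*a - c)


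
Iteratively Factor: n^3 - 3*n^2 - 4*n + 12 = (n - 3)*(n^2 - 4) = (n - 3)*(n - 2)*(n + 2)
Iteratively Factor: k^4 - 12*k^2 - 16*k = (k + 2)*(k^3 - 2*k^2 - 8*k) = k*(k + 2)*(k^2 - 2*k - 8) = k*(k + 2)^2*(k - 4)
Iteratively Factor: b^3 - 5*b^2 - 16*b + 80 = (b - 4)*(b^2 - b - 20) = (b - 4)*(b + 4)*(b - 5)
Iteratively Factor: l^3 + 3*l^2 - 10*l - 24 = (l + 4)*(l^2 - l - 6) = (l - 3)*(l + 4)*(l + 2)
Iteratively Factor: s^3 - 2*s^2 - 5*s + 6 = (s + 2)*(s^2 - 4*s + 3) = (s - 1)*(s + 2)*(s - 3)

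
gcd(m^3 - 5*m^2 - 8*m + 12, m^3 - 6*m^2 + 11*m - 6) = m - 1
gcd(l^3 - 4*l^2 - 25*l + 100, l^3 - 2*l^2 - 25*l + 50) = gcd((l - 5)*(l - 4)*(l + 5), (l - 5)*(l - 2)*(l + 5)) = l^2 - 25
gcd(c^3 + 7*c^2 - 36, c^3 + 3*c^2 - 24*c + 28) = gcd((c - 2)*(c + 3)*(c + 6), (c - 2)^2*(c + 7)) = c - 2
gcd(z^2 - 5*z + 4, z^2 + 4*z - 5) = z - 1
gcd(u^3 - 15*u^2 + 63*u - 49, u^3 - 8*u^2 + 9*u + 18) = 1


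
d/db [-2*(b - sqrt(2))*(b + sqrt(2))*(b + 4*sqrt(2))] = -6*b^2 - 16*sqrt(2)*b + 4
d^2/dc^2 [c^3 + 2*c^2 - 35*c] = 6*c + 4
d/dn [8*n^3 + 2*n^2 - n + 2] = 24*n^2 + 4*n - 1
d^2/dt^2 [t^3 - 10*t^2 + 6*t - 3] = 6*t - 20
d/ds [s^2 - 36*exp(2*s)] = 2*s - 72*exp(2*s)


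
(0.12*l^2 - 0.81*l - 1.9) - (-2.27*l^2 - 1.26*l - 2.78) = 2.39*l^2 + 0.45*l + 0.88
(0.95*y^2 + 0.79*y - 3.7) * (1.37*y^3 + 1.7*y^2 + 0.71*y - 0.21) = 1.3015*y^5 + 2.6973*y^4 - 3.0515*y^3 - 5.9286*y^2 - 2.7929*y + 0.777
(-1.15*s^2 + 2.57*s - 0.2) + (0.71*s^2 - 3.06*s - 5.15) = -0.44*s^2 - 0.49*s - 5.35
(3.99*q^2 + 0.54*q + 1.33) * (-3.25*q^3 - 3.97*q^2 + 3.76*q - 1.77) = -12.9675*q^5 - 17.5953*q^4 + 8.5361*q^3 - 10.312*q^2 + 4.045*q - 2.3541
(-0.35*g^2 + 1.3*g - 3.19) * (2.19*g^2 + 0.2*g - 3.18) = -0.7665*g^4 + 2.777*g^3 - 5.6131*g^2 - 4.772*g + 10.1442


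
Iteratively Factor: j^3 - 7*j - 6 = (j + 1)*(j^2 - j - 6) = (j + 1)*(j + 2)*(j - 3)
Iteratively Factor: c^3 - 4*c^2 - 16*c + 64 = (c - 4)*(c^2 - 16) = (c - 4)^2*(c + 4)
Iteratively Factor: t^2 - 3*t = (t)*(t - 3)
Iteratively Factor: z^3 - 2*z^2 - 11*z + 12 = (z - 4)*(z^2 + 2*z - 3) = (z - 4)*(z + 3)*(z - 1)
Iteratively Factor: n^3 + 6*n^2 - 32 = (n + 4)*(n^2 + 2*n - 8) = (n + 4)^2*(n - 2)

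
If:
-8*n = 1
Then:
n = -1/8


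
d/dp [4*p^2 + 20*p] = 8*p + 20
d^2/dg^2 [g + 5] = 0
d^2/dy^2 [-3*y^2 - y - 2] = -6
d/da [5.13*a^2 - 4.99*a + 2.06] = 10.26*a - 4.99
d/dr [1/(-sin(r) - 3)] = cos(r)/(sin(r) + 3)^2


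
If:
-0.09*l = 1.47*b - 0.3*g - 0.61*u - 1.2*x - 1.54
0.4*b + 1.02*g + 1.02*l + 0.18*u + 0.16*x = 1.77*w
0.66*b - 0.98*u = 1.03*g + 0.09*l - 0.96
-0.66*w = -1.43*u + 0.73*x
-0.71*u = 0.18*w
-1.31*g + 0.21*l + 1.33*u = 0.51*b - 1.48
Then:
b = -0.06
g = 1.05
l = 0.99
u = -0.26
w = 1.01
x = -1.41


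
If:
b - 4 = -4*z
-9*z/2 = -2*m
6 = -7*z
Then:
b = 52/7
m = -27/14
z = -6/7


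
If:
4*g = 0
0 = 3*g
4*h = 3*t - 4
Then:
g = 0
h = 3*t/4 - 1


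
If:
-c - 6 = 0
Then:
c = -6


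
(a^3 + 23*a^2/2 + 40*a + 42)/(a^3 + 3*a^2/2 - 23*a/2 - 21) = (2*a^2 + 19*a + 42)/(2*a^2 - a - 21)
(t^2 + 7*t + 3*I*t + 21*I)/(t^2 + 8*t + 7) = (t + 3*I)/(t + 1)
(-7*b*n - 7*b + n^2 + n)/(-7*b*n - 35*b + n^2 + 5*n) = (n + 1)/(n + 5)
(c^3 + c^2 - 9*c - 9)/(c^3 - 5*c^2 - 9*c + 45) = (c + 1)/(c - 5)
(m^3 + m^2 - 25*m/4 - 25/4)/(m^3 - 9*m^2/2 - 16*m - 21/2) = (4*m^2 - 25)/(2*(2*m^2 - 11*m - 21))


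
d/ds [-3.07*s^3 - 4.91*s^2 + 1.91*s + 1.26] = -9.21*s^2 - 9.82*s + 1.91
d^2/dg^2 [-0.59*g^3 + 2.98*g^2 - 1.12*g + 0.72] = 5.96 - 3.54*g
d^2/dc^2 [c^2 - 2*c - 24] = 2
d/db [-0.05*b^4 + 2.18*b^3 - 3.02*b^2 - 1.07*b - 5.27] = -0.2*b^3 + 6.54*b^2 - 6.04*b - 1.07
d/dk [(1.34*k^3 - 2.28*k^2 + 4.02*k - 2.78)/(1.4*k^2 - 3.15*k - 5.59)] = (1.876*k^4 - 8.442*k^3 - 20.9178*k^2 + 33.2744*k - 31.2288)/(1.96*k^4 - 8.82*k^3 - 5.7295*k^2 + 35.217*k + 31.2481)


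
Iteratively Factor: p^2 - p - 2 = (p - 2)*(p + 1)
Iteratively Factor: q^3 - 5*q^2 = (q)*(q^2 - 5*q) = q*(q - 5)*(q)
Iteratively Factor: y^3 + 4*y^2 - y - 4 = (y + 1)*(y^2 + 3*y - 4) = (y - 1)*(y + 1)*(y + 4)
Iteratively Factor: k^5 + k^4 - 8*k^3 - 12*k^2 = (k + 2)*(k^4 - k^3 - 6*k^2) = k*(k + 2)*(k^3 - k^2 - 6*k) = k*(k - 3)*(k + 2)*(k^2 + 2*k) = k*(k - 3)*(k + 2)^2*(k)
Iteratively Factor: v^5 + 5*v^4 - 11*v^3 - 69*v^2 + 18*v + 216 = (v - 3)*(v^4 + 8*v^3 + 13*v^2 - 30*v - 72) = (v - 3)*(v - 2)*(v^3 + 10*v^2 + 33*v + 36) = (v - 3)*(v - 2)*(v + 4)*(v^2 + 6*v + 9) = (v - 3)*(v - 2)*(v + 3)*(v + 4)*(v + 3)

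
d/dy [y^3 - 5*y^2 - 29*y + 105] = 3*y^2 - 10*y - 29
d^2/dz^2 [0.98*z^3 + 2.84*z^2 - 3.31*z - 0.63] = 5.88*z + 5.68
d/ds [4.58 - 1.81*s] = -1.81000000000000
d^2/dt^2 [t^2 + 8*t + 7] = 2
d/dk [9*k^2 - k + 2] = 18*k - 1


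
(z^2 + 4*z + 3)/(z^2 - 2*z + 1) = (z^2 + 4*z + 3)/(z^2 - 2*z + 1)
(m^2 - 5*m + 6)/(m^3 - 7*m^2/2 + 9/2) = 2*(m - 2)/(2*m^2 - m - 3)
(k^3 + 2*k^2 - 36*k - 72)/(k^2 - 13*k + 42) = (k^2 + 8*k + 12)/(k - 7)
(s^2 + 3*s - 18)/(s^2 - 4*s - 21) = (-s^2 - 3*s + 18)/(-s^2 + 4*s + 21)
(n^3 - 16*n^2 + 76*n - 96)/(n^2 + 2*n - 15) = (n^3 - 16*n^2 + 76*n - 96)/(n^2 + 2*n - 15)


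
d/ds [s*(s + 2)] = 2*s + 2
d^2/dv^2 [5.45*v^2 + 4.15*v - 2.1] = 10.9000000000000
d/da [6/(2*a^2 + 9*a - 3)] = 6*(-4*a - 9)/(2*a^2 + 9*a - 3)^2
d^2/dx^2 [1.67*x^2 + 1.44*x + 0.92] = 3.34000000000000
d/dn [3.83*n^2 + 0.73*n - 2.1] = 7.66*n + 0.73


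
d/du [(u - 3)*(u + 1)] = 2*u - 2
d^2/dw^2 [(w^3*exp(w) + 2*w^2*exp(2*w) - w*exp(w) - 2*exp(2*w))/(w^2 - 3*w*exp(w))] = (w^2*(w - 3*exp(w))^2*(w^3 + 8*w^2*exp(w) + 6*w^2 + 16*w*exp(w) + 5*w - 4*exp(w) - 2) + w*(w - 3*exp(w))*(2*(3*w*exp(w) - 2*w + 3*exp(w))*(w^3 + 4*w^2*exp(w) + 3*w^2 + 4*w*exp(w) - w - 4*exp(w) - 1) + (3*w*exp(w) + 6*exp(w) - 2)*(w^3 + 2*w^2*exp(w) - w - 2*exp(w))) + 2*(3*w*exp(w) - 2*w + 3*exp(w))^2*(w^3 + 2*w^2*exp(w) - w - 2*exp(w)))*exp(w)/(w^3*(w - 3*exp(w))^3)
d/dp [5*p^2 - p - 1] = 10*p - 1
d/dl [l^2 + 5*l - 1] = 2*l + 5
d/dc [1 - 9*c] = -9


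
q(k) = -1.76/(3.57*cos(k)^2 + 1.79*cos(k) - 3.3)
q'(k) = -1.76*(7.14*sin(k)*cos(k) + 1.79*sin(k))/(3.57*cos(k)^2 + 1.79*cos(k) - 3.3)^2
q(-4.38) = 0.50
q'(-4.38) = 0.07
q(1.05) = 1.15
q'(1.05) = -3.50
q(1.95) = 0.51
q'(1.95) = 0.12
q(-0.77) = 10.06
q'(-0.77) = 276.75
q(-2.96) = 1.10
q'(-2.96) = -0.64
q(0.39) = -1.25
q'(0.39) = -2.83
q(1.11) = 0.98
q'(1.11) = -2.42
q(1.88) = 0.50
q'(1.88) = 0.05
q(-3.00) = 1.12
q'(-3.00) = -0.53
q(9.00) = 0.89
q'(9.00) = 0.88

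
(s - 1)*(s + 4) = s^2 + 3*s - 4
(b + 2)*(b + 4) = b^2 + 6*b + 8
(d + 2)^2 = d^2 + 4*d + 4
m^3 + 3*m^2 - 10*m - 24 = (m - 3)*(m + 2)*(m + 4)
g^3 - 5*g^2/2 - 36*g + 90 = (g - 6)*(g - 5/2)*(g + 6)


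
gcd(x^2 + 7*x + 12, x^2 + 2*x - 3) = x + 3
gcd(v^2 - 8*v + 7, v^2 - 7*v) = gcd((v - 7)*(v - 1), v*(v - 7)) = v - 7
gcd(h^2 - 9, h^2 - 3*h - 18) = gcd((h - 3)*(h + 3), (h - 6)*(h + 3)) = h + 3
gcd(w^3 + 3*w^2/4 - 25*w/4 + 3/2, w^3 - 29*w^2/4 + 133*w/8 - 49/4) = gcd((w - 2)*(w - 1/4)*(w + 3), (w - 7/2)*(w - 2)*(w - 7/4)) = w - 2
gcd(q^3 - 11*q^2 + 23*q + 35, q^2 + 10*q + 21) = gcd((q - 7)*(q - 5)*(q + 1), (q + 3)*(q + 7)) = 1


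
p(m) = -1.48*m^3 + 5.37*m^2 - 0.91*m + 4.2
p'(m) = -4.44*m^2 + 10.74*m - 0.91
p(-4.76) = 289.82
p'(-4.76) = -152.63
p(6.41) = -170.78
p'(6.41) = -114.50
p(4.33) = -19.21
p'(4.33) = -37.65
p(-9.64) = 1837.85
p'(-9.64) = -517.05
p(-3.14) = 105.82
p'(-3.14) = -78.41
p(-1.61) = 25.76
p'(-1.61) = -29.71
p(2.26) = 12.49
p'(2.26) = 0.68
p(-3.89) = 176.12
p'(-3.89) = -109.88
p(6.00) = -127.62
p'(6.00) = -96.31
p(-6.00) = 522.66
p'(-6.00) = -225.19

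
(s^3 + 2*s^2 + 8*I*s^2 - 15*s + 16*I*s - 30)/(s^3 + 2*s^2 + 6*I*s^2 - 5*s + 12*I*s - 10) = (s + 3*I)/(s + I)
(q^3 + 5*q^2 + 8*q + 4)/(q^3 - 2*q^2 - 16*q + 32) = (q^3 + 5*q^2 + 8*q + 4)/(q^3 - 2*q^2 - 16*q + 32)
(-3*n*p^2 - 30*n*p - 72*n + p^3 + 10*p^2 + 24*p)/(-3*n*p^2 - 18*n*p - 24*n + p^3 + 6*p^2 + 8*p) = (p + 6)/(p + 2)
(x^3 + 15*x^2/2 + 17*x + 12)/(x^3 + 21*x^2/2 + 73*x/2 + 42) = (2*x^2 + 7*x + 6)/(2*x^2 + 13*x + 21)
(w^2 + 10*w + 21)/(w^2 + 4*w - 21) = (w + 3)/(w - 3)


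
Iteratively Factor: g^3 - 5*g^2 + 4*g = (g - 1)*(g^2 - 4*g) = g*(g - 1)*(g - 4)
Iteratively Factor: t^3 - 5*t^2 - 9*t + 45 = (t - 5)*(t^2 - 9) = (t - 5)*(t - 3)*(t + 3)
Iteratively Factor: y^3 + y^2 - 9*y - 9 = (y - 3)*(y^2 + 4*y + 3) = (y - 3)*(y + 1)*(y + 3)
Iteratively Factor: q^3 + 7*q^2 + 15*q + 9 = (q + 1)*(q^2 + 6*q + 9) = (q + 1)*(q + 3)*(q + 3)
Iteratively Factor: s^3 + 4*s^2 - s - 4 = (s - 1)*(s^2 + 5*s + 4) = (s - 1)*(s + 1)*(s + 4)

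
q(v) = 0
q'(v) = 0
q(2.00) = 0.00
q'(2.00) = 0.00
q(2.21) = 0.00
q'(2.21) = 0.00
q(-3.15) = 0.00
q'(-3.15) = 0.00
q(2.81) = 0.00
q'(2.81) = 0.00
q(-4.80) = 0.00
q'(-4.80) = 0.00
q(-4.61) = 0.00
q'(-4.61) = 0.00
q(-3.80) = 0.00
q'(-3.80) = 0.00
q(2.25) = 0.00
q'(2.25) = 0.00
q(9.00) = 0.00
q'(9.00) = 0.00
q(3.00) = 0.00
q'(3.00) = 0.00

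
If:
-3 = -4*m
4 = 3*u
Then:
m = 3/4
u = 4/3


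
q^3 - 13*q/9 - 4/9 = (q - 4/3)*(q + 1/3)*(q + 1)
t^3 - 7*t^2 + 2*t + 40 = (t - 5)*(t - 4)*(t + 2)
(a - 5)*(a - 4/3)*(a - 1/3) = a^3 - 20*a^2/3 + 79*a/9 - 20/9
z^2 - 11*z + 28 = (z - 7)*(z - 4)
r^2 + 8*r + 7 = (r + 1)*(r + 7)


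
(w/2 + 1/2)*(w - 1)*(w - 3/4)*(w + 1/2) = w^4/2 - w^3/8 - 11*w^2/16 + w/8 + 3/16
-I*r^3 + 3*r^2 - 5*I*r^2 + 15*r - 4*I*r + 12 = (r + 4)*(r + 3*I)*(-I*r - I)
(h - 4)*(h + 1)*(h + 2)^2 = h^4 + h^3 - 12*h^2 - 28*h - 16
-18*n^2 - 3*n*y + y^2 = (-6*n + y)*(3*n + y)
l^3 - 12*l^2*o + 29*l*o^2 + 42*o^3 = (l - 7*o)*(l - 6*o)*(l + o)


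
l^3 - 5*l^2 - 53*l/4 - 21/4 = (l - 7)*(l + 1/2)*(l + 3/2)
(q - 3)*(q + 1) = q^2 - 2*q - 3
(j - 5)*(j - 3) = j^2 - 8*j + 15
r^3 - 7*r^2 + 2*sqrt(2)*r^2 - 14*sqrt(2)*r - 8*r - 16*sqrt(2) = (r - 8)*(r + 1)*(r + 2*sqrt(2))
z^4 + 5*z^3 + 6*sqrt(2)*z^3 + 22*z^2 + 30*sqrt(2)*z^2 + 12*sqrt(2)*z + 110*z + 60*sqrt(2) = (z + 5)*(z + sqrt(2))*(z + 2*sqrt(2))*(z + 3*sqrt(2))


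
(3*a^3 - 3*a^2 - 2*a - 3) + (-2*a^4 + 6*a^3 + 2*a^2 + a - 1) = -2*a^4 + 9*a^3 - a^2 - a - 4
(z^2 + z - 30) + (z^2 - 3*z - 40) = 2*z^2 - 2*z - 70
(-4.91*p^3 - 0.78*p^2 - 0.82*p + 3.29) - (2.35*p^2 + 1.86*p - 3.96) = -4.91*p^3 - 3.13*p^2 - 2.68*p + 7.25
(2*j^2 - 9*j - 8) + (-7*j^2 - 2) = -5*j^2 - 9*j - 10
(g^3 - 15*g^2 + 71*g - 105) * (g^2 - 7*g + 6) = g^5 - 22*g^4 + 182*g^3 - 692*g^2 + 1161*g - 630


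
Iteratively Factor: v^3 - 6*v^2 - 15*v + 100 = (v - 5)*(v^2 - v - 20) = (v - 5)^2*(v + 4)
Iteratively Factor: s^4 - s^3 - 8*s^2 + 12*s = (s + 3)*(s^3 - 4*s^2 + 4*s) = (s - 2)*(s + 3)*(s^2 - 2*s) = (s - 2)^2*(s + 3)*(s)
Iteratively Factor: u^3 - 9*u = (u - 3)*(u^2 + 3*u) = (u - 3)*(u + 3)*(u)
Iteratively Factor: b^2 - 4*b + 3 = (b - 3)*(b - 1)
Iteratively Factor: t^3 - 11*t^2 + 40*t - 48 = (t - 4)*(t^2 - 7*t + 12) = (t - 4)^2*(t - 3)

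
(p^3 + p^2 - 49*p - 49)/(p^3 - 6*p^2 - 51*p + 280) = (p^2 - 6*p - 7)/(p^2 - 13*p + 40)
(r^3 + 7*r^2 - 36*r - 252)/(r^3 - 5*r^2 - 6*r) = (r^2 + 13*r + 42)/(r*(r + 1))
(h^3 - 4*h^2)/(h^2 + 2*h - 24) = h^2/(h + 6)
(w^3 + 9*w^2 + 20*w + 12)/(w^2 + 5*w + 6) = (w^2 + 7*w + 6)/(w + 3)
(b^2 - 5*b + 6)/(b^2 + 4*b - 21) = (b - 2)/(b + 7)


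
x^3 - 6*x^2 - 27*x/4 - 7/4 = (x - 7)*(x + 1/2)^2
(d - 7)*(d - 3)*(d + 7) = d^3 - 3*d^2 - 49*d + 147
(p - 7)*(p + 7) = p^2 - 49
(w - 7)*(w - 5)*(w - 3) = w^3 - 15*w^2 + 71*w - 105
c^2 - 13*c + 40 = (c - 8)*(c - 5)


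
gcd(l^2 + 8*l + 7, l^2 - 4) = 1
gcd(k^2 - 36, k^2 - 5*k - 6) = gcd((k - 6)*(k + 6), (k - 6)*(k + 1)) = k - 6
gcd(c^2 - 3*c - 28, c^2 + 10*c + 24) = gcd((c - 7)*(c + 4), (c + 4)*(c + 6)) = c + 4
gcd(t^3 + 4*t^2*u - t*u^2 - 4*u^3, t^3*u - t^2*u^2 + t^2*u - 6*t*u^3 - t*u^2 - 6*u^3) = 1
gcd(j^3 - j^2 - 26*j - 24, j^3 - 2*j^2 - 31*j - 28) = j^2 + 5*j + 4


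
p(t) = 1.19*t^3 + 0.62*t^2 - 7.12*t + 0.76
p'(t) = 3.57*t^2 + 1.24*t - 7.12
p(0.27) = -1.09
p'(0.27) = -6.52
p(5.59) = 188.20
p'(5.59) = 111.37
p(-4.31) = -52.31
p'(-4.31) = 53.85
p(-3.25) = -10.40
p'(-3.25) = 26.56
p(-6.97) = -322.44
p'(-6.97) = 157.67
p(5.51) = 179.42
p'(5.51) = 108.10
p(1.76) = -3.36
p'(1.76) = 6.12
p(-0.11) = 1.55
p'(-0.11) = -7.21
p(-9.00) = -752.45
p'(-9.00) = 270.89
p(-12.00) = -1880.84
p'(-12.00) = 492.08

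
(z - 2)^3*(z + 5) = z^4 - z^3 - 18*z^2 + 52*z - 40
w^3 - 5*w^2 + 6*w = w*(w - 3)*(w - 2)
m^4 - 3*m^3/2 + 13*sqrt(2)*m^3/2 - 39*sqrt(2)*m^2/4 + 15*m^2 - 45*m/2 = m*(m - 3/2)*(m + 3*sqrt(2)/2)*(m + 5*sqrt(2))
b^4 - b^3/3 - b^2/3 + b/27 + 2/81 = (b - 2/3)*(b - 1/3)*(b + 1/3)^2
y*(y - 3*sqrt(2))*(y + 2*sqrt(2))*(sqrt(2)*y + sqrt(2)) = sqrt(2)*y^4 - 2*y^3 + sqrt(2)*y^3 - 12*sqrt(2)*y^2 - 2*y^2 - 12*sqrt(2)*y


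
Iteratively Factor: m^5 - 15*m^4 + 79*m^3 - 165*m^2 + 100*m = (m - 1)*(m^4 - 14*m^3 + 65*m^2 - 100*m) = (m - 4)*(m - 1)*(m^3 - 10*m^2 + 25*m) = m*(m - 4)*(m - 1)*(m^2 - 10*m + 25) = m*(m - 5)*(m - 4)*(m - 1)*(m - 5)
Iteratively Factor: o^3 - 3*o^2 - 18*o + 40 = (o + 4)*(o^2 - 7*o + 10) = (o - 2)*(o + 4)*(o - 5)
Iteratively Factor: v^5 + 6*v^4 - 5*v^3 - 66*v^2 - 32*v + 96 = (v - 1)*(v^4 + 7*v^3 + 2*v^2 - 64*v - 96) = (v - 3)*(v - 1)*(v^3 + 10*v^2 + 32*v + 32) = (v - 3)*(v - 1)*(v + 2)*(v^2 + 8*v + 16) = (v - 3)*(v - 1)*(v + 2)*(v + 4)*(v + 4)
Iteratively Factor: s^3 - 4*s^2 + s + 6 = (s - 2)*(s^2 - 2*s - 3) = (s - 2)*(s + 1)*(s - 3)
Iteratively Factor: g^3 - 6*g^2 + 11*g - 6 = (g - 3)*(g^2 - 3*g + 2) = (g - 3)*(g - 1)*(g - 2)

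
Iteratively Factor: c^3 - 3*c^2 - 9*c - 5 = (c + 1)*(c^2 - 4*c - 5) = (c - 5)*(c + 1)*(c + 1)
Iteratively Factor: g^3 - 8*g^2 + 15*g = (g - 3)*(g^2 - 5*g) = (g - 5)*(g - 3)*(g)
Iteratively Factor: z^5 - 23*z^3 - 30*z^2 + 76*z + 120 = (z + 2)*(z^4 - 2*z^3 - 19*z^2 + 8*z + 60) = (z - 5)*(z + 2)*(z^3 + 3*z^2 - 4*z - 12) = (z - 5)*(z + 2)*(z + 3)*(z^2 - 4) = (z - 5)*(z + 2)^2*(z + 3)*(z - 2)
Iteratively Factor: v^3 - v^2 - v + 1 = (v + 1)*(v^2 - 2*v + 1) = (v - 1)*(v + 1)*(v - 1)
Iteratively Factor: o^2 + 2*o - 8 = (o - 2)*(o + 4)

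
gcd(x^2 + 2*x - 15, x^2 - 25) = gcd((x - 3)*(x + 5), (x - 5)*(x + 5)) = x + 5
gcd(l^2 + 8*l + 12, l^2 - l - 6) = l + 2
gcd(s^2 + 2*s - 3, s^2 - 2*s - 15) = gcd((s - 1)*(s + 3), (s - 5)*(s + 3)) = s + 3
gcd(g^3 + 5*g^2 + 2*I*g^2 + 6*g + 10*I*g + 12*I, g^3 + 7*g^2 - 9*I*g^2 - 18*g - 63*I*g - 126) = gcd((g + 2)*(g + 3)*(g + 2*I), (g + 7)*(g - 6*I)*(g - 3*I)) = 1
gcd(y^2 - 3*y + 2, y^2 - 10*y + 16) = y - 2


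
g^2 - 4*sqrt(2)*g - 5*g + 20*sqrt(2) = (g - 5)*(g - 4*sqrt(2))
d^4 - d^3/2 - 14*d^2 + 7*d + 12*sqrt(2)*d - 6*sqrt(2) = (d - 1/2)*(d - 2*sqrt(2))*(d - sqrt(2))*(d + 3*sqrt(2))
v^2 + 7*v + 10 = (v + 2)*(v + 5)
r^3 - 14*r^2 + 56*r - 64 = (r - 8)*(r - 4)*(r - 2)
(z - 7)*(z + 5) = z^2 - 2*z - 35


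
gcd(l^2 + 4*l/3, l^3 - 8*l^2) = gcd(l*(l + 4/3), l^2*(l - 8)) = l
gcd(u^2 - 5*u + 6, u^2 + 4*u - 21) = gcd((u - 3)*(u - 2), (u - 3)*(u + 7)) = u - 3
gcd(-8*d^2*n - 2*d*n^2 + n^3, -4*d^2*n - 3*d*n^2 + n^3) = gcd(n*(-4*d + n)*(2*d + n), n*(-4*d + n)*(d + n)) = 4*d*n - n^2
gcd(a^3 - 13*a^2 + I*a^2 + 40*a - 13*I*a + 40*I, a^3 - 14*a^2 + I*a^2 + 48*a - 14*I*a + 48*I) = a^2 + a*(-8 + I) - 8*I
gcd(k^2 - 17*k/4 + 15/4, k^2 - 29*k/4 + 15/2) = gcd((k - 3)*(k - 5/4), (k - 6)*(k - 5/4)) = k - 5/4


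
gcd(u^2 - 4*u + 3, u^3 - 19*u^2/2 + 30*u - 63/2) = u - 3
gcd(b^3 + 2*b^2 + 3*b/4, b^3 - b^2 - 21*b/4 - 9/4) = b^2 + 2*b + 3/4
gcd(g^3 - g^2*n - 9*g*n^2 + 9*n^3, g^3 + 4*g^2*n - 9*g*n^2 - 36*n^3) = g^2 - 9*n^2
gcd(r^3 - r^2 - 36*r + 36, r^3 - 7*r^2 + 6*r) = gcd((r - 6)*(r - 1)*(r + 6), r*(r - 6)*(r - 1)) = r^2 - 7*r + 6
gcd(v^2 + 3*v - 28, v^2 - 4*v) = v - 4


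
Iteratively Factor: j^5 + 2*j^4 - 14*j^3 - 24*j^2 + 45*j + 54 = (j + 1)*(j^4 + j^3 - 15*j^2 - 9*j + 54) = (j + 1)*(j + 3)*(j^3 - 2*j^2 - 9*j + 18) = (j - 2)*(j + 1)*(j + 3)*(j^2 - 9) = (j - 3)*(j - 2)*(j + 1)*(j + 3)*(j + 3)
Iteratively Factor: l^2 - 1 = (l - 1)*(l + 1)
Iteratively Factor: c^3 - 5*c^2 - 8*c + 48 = (c + 3)*(c^2 - 8*c + 16) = (c - 4)*(c + 3)*(c - 4)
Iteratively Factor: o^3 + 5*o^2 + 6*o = (o)*(o^2 + 5*o + 6) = o*(o + 2)*(o + 3)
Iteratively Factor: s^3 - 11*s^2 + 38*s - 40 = (s - 2)*(s^2 - 9*s + 20) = (s - 5)*(s - 2)*(s - 4)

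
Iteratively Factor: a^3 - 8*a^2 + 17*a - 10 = (a - 5)*(a^2 - 3*a + 2) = (a - 5)*(a - 2)*(a - 1)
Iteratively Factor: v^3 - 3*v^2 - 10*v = (v)*(v^2 - 3*v - 10) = v*(v + 2)*(v - 5)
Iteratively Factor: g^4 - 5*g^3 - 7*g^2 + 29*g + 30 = (g + 1)*(g^3 - 6*g^2 - g + 30) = (g - 5)*(g + 1)*(g^2 - g - 6) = (g - 5)*(g + 1)*(g + 2)*(g - 3)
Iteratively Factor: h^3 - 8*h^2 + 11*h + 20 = (h + 1)*(h^2 - 9*h + 20) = (h - 4)*(h + 1)*(h - 5)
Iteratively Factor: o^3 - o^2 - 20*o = (o - 5)*(o^2 + 4*o) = (o - 5)*(o + 4)*(o)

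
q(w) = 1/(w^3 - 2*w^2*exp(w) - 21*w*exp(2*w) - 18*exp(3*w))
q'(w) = (2*w^2*exp(w) - 3*w^2 + 42*w*exp(2*w) + 4*w*exp(w) + 54*exp(3*w) + 21*exp(2*w))/(w^3 - 2*w^2*exp(w) - 21*w*exp(2*w) - 18*exp(3*w))^2 = (2*w^2*exp(w) - 3*w^2 + 42*w*exp(2*w) + 4*w*exp(w) + 54*exp(3*w) + 21*exp(2*w))/(-w^3 + 2*w^2*exp(w) + 21*w*exp(2*w) + 18*exp(3*w))^2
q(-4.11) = -0.01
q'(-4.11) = -0.01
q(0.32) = -0.02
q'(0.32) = 0.06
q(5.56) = -0.00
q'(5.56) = 0.00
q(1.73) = -0.00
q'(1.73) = 0.00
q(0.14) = -0.03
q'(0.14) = 0.12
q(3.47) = -0.00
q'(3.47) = 0.00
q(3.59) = -0.00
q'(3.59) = 0.00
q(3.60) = -0.00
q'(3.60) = 0.00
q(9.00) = 0.00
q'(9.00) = 0.00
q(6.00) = 0.00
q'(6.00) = 0.00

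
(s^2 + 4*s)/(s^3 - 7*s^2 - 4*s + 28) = s*(s + 4)/(s^3 - 7*s^2 - 4*s + 28)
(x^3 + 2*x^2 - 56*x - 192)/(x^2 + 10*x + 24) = x - 8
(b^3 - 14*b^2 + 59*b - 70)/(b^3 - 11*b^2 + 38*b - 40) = (b - 7)/(b - 4)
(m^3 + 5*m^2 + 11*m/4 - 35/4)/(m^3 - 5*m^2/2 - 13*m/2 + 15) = (2*m^2 + 5*m - 7)/(2*(m^2 - 5*m + 6))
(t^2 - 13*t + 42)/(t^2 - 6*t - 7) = (t - 6)/(t + 1)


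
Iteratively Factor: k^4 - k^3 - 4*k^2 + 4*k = (k)*(k^3 - k^2 - 4*k + 4) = k*(k - 2)*(k^2 + k - 2) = k*(k - 2)*(k - 1)*(k + 2)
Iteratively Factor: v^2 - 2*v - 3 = (v + 1)*(v - 3)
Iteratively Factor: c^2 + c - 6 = (c - 2)*(c + 3)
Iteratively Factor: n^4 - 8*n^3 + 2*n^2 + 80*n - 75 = (n - 5)*(n^3 - 3*n^2 - 13*n + 15) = (n - 5)*(n + 3)*(n^2 - 6*n + 5) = (n - 5)*(n - 1)*(n + 3)*(n - 5)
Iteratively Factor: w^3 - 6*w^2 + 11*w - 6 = (w - 3)*(w^2 - 3*w + 2) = (w - 3)*(w - 2)*(w - 1)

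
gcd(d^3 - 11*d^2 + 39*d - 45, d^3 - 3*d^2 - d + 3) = d - 3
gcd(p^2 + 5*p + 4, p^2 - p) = 1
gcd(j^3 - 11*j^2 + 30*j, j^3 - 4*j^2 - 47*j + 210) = j^2 - 11*j + 30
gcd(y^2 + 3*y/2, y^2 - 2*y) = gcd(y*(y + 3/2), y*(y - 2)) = y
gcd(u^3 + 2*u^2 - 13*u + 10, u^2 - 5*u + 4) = u - 1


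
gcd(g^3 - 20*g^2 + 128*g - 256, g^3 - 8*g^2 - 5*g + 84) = g - 4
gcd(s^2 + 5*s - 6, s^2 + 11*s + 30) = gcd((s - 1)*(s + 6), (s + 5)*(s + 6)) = s + 6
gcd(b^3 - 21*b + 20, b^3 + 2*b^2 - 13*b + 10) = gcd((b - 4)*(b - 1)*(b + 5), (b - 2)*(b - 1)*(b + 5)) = b^2 + 4*b - 5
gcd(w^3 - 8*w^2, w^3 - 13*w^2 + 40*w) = w^2 - 8*w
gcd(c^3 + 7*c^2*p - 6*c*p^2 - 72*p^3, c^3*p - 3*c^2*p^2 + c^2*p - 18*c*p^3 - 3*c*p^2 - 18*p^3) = 1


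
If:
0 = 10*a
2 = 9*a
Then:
No Solution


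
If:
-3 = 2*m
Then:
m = -3/2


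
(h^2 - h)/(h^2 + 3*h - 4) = h/(h + 4)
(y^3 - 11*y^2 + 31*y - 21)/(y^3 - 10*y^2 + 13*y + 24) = (y^2 - 8*y + 7)/(y^2 - 7*y - 8)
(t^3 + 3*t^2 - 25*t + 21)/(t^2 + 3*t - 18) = (t^2 + 6*t - 7)/(t + 6)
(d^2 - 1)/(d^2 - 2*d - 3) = (d - 1)/(d - 3)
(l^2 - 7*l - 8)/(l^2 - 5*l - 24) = (l + 1)/(l + 3)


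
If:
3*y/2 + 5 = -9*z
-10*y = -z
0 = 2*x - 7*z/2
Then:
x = -175/183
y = -10/183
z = -100/183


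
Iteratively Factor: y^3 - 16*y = (y + 4)*(y^2 - 4*y) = y*(y + 4)*(y - 4)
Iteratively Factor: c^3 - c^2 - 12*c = (c - 4)*(c^2 + 3*c) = (c - 4)*(c + 3)*(c)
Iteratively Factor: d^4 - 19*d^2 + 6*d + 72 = (d - 3)*(d^3 + 3*d^2 - 10*d - 24) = (d - 3)*(d + 2)*(d^2 + d - 12) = (d - 3)^2*(d + 2)*(d + 4)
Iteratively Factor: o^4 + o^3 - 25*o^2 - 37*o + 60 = (o - 5)*(o^3 + 6*o^2 + 5*o - 12) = (o - 5)*(o + 4)*(o^2 + 2*o - 3) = (o - 5)*(o - 1)*(o + 4)*(o + 3)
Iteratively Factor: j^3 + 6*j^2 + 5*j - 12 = (j - 1)*(j^2 + 7*j + 12) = (j - 1)*(j + 4)*(j + 3)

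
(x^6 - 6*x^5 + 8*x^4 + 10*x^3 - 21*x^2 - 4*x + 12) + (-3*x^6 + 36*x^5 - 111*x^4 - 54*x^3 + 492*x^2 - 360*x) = -2*x^6 + 30*x^5 - 103*x^4 - 44*x^3 + 471*x^2 - 364*x + 12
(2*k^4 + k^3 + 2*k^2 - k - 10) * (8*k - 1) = 16*k^5 + 6*k^4 + 15*k^3 - 10*k^2 - 79*k + 10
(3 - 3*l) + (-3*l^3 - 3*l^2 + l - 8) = -3*l^3 - 3*l^2 - 2*l - 5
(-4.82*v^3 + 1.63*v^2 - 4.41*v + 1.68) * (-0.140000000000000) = 0.6748*v^3 - 0.2282*v^2 + 0.6174*v - 0.2352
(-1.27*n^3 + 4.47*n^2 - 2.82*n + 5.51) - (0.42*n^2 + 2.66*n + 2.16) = -1.27*n^3 + 4.05*n^2 - 5.48*n + 3.35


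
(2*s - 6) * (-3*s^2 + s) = -6*s^3 + 20*s^2 - 6*s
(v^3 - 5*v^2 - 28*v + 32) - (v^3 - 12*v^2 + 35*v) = 7*v^2 - 63*v + 32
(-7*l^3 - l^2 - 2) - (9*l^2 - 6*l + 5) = -7*l^3 - 10*l^2 + 6*l - 7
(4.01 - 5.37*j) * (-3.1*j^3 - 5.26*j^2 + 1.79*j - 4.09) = 16.647*j^4 + 15.8152*j^3 - 30.7049*j^2 + 29.1412*j - 16.4009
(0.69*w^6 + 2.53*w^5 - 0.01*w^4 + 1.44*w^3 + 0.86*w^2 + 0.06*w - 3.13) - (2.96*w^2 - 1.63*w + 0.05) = 0.69*w^6 + 2.53*w^5 - 0.01*w^4 + 1.44*w^3 - 2.1*w^2 + 1.69*w - 3.18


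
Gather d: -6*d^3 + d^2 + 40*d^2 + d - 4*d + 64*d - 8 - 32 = -6*d^3 + 41*d^2 + 61*d - 40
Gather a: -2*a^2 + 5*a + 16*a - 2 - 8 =-2*a^2 + 21*a - 10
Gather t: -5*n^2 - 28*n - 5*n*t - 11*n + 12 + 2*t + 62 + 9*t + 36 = -5*n^2 - 39*n + t*(11 - 5*n) + 110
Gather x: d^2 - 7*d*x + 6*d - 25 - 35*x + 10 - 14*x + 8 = d^2 + 6*d + x*(-7*d - 49) - 7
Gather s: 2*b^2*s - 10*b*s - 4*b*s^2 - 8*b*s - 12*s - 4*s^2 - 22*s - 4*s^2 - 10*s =s^2*(-4*b - 8) + s*(2*b^2 - 18*b - 44)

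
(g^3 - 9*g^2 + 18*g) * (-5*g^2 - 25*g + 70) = -5*g^5 + 20*g^4 + 205*g^3 - 1080*g^2 + 1260*g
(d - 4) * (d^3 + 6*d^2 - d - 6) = d^4 + 2*d^3 - 25*d^2 - 2*d + 24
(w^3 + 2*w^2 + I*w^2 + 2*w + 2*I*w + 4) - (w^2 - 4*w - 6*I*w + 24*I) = w^3 + w^2 + I*w^2 + 6*w + 8*I*w + 4 - 24*I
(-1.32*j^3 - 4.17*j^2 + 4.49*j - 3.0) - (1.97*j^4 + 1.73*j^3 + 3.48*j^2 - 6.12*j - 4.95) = -1.97*j^4 - 3.05*j^3 - 7.65*j^2 + 10.61*j + 1.95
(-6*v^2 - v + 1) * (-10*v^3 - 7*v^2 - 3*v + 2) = 60*v^5 + 52*v^4 + 15*v^3 - 16*v^2 - 5*v + 2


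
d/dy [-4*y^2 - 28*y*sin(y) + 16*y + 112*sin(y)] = -28*y*cos(y) - 8*y - 28*sin(y) + 112*cos(y) + 16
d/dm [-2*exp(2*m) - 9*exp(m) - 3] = (-4*exp(m) - 9)*exp(m)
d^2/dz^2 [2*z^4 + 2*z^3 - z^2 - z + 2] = 24*z^2 + 12*z - 2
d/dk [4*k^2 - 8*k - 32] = 8*k - 8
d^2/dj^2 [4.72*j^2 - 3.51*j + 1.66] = 9.44000000000000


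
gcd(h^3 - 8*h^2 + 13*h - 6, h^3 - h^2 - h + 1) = h^2 - 2*h + 1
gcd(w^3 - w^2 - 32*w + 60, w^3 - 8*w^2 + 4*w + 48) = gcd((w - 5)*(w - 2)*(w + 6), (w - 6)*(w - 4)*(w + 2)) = 1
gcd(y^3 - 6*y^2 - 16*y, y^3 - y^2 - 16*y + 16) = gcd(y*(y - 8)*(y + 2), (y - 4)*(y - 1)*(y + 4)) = 1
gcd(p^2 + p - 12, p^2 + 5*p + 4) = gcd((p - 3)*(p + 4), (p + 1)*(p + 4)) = p + 4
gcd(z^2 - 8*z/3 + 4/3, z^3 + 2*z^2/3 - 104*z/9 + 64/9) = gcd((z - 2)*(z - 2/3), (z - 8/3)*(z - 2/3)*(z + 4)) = z - 2/3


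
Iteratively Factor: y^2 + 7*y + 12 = (y + 4)*(y + 3)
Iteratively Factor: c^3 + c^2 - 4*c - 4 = (c - 2)*(c^2 + 3*c + 2) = (c - 2)*(c + 2)*(c + 1)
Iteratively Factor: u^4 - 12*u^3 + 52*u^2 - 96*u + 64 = (u - 4)*(u^3 - 8*u^2 + 20*u - 16) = (u - 4)*(u - 2)*(u^2 - 6*u + 8) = (u - 4)*(u - 2)^2*(u - 4)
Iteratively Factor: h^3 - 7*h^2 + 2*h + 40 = (h - 4)*(h^2 - 3*h - 10) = (h - 4)*(h + 2)*(h - 5)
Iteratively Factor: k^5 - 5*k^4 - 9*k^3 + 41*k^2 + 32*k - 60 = (k - 5)*(k^4 - 9*k^2 - 4*k + 12) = (k - 5)*(k + 2)*(k^3 - 2*k^2 - 5*k + 6) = (k - 5)*(k - 3)*(k + 2)*(k^2 + k - 2) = (k - 5)*(k - 3)*(k - 1)*(k + 2)*(k + 2)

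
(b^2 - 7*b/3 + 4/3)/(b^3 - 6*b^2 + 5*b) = (b - 4/3)/(b*(b - 5))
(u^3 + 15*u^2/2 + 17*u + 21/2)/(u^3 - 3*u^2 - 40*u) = (2*u^3 + 15*u^2 + 34*u + 21)/(2*u*(u^2 - 3*u - 40))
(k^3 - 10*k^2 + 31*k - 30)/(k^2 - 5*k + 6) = k - 5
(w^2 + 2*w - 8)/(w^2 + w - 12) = (w - 2)/(w - 3)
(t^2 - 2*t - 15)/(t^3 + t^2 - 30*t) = (t + 3)/(t*(t + 6))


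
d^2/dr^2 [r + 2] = 0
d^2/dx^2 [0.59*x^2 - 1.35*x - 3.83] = 1.18000000000000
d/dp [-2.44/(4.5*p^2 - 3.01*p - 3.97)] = (21.96*p - 7.3444)/(-4.5*p^2 + 3.01*p + 3.97)^2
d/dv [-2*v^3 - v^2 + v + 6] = -6*v^2 - 2*v + 1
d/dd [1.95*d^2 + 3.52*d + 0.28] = 3.9*d + 3.52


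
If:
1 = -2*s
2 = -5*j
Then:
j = -2/5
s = -1/2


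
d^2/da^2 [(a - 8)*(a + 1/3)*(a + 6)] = 6*a - 10/3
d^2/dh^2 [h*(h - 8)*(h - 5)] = 6*h - 26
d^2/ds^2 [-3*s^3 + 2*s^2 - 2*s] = 4 - 18*s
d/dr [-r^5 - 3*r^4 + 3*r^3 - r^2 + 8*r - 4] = -5*r^4 - 12*r^3 + 9*r^2 - 2*r + 8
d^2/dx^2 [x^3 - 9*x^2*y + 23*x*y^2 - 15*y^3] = 6*x - 18*y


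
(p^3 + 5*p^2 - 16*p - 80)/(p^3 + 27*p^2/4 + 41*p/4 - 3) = 4*(p^2 + p - 20)/(4*p^2 + 11*p - 3)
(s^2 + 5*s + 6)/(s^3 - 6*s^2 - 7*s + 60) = (s + 2)/(s^2 - 9*s + 20)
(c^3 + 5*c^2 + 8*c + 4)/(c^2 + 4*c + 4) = c + 1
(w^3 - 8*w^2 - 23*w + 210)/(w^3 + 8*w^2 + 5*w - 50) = (w^2 - 13*w + 42)/(w^2 + 3*w - 10)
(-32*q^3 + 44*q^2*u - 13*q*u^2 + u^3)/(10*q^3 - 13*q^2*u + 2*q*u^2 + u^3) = (-32*q^2 + 12*q*u - u^2)/(10*q^2 - 3*q*u - u^2)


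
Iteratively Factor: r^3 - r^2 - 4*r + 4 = (r + 2)*(r^2 - 3*r + 2) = (r - 1)*(r + 2)*(r - 2)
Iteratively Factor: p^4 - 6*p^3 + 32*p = (p + 2)*(p^3 - 8*p^2 + 16*p) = (p - 4)*(p + 2)*(p^2 - 4*p) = p*(p - 4)*(p + 2)*(p - 4)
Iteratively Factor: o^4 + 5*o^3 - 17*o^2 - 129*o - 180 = (o + 3)*(o^3 + 2*o^2 - 23*o - 60) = (o + 3)^2*(o^2 - o - 20) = (o + 3)^2*(o + 4)*(o - 5)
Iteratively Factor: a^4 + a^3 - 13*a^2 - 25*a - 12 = (a + 1)*(a^3 - 13*a - 12) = (a - 4)*(a + 1)*(a^2 + 4*a + 3) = (a - 4)*(a + 1)^2*(a + 3)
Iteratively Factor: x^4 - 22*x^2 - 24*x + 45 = (x + 3)*(x^3 - 3*x^2 - 13*x + 15) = (x + 3)^2*(x^2 - 6*x + 5) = (x - 5)*(x + 3)^2*(x - 1)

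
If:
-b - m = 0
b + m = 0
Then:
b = -m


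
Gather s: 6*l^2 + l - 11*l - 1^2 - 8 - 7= 6*l^2 - 10*l - 16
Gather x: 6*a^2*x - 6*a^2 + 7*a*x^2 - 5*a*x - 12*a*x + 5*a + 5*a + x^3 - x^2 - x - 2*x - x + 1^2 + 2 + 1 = -6*a^2 + 10*a + x^3 + x^2*(7*a - 1) + x*(6*a^2 - 17*a - 4) + 4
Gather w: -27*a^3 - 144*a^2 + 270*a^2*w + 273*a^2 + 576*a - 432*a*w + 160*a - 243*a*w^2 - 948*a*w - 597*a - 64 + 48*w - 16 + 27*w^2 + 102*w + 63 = -27*a^3 + 129*a^2 + 139*a + w^2*(27 - 243*a) + w*(270*a^2 - 1380*a + 150) - 17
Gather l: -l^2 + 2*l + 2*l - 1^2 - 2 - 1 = -l^2 + 4*l - 4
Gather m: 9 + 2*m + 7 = 2*m + 16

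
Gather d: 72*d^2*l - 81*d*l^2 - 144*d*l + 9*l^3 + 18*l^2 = 72*d^2*l + d*(-81*l^2 - 144*l) + 9*l^3 + 18*l^2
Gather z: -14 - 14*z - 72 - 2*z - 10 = -16*z - 96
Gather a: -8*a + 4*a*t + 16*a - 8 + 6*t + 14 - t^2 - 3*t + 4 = a*(4*t + 8) - t^2 + 3*t + 10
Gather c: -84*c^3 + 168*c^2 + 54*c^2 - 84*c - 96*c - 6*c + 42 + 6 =-84*c^3 + 222*c^2 - 186*c + 48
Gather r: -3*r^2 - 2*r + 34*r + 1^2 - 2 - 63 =-3*r^2 + 32*r - 64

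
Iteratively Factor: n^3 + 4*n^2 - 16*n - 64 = (n - 4)*(n^2 + 8*n + 16) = (n - 4)*(n + 4)*(n + 4)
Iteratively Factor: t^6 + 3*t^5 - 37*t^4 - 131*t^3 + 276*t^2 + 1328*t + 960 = (t - 4)*(t^5 + 7*t^4 - 9*t^3 - 167*t^2 - 392*t - 240) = (t - 5)*(t - 4)*(t^4 + 12*t^3 + 51*t^2 + 88*t + 48) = (t - 5)*(t - 4)*(t + 3)*(t^3 + 9*t^2 + 24*t + 16) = (t - 5)*(t - 4)*(t + 3)*(t + 4)*(t^2 + 5*t + 4) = (t - 5)*(t - 4)*(t + 3)*(t + 4)^2*(t + 1)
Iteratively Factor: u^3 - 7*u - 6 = (u + 2)*(u^2 - 2*u - 3) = (u - 3)*(u + 2)*(u + 1)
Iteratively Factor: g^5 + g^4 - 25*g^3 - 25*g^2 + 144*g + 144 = (g - 4)*(g^4 + 5*g^3 - 5*g^2 - 45*g - 36) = (g - 4)*(g + 4)*(g^3 + g^2 - 9*g - 9) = (g - 4)*(g + 1)*(g + 4)*(g^2 - 9) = (g - 4)*(g - 3)*(g + 1)*(g + 4)*(g + 3)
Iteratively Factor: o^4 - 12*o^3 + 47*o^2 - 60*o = (o - 5)*(o^3 - 7*o^2 + 12*o) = (o - 5)*(o - 3)*(o^2 - 4*o) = o*(o - 5)*(o - 3)*(o - 4)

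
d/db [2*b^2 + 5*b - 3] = 4*b + 5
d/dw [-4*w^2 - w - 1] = -8*w - 1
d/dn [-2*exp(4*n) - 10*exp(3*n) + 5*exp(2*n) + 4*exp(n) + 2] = (-8*exp(3*n) - 30*exp(2*n) + 10*exp(n) + 4)*exp(n)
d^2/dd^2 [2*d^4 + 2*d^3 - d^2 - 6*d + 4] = 24*d^2 + 12*d - 2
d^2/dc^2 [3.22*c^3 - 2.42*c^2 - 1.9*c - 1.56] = 19.32*c - 4.84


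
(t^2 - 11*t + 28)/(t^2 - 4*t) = (t - 7)/t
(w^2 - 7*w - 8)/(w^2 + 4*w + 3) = (w - 8)/(w + 3)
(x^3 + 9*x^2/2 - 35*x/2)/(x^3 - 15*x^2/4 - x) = 2*(-2*x^2 - 9*x + 35)/(-4*x^2 + 15*x + 4)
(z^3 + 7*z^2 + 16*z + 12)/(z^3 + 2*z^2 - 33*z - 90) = (z^2 + 4*z + 4)/(z^2 - z - 30)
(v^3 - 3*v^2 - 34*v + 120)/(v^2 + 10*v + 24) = (v^2 - 9*v + 20)/(v + 4)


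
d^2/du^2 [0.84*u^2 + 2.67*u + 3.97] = 1.68000000000000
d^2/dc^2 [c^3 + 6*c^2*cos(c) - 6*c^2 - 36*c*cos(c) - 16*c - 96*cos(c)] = -6*c^2*cos(c) - 24*c*sin(c) + 36*c*cos(c) + 6*c + 72*sin(c) + 108*cos(c) - 12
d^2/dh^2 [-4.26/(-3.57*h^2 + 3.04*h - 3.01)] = (-108.586548*h^2 + 92.465856*h + 4.26*(7.14*h - 3.04)*(14.28*h - 6.08) - 91.553364)/(3.57*h^2 - 3.04*h + 3.01)^3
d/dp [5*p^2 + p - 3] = 10*p + 1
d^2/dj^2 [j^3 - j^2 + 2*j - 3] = 6*j - 2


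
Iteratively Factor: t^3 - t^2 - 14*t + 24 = (t + 4)*(t^2 - 5*t + 6) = (t - 3)*(t + 4)*(t - 2)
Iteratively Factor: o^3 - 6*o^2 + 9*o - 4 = (o - 1)*(o^2 - 5*o + 4) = (o - 4)*(o - 1)*(o - 1)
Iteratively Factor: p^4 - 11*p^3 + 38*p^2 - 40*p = (p - 5)*(p^3 - 6*p^2 + 8*p) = (p - 5)*(p - 2)*(p^2 - 4*p) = p*(p - 5)*(p - 2)*(p - 4)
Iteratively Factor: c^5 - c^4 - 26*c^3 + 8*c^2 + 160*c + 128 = (c + 1)*(c^4 - 2*c^3 - 24*c^2 + 32*c + 128) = (c - 4)*(c + 1)*(c^3 + 2*c^2 - 16*c - 32) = (c - 4)*(c + 1)*(c + 2)*(c^2 - 16) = (c - 4)^2*(c + 1)*(c + 2)*(c + 4)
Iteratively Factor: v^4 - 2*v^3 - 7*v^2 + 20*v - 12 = (v - 2)*(v^3 - 7*v + 6) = (v - 2)^2*(v^2 + 2*v - 3) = (v - 2)^2*(v - 1)*(v + 3)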